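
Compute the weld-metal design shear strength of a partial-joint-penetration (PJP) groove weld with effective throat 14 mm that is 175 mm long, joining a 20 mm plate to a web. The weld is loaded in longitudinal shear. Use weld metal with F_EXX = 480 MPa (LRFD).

φR_n ≈ 529 kN

Effective throat (given) t_e = 14 mm.
A_we = 14 × 175 = 2450 mm².
F_nw = 0.6 F_EXX = 288 MPa.
φR_n = 0.75 × 288 × 2450 × 10⁻³ = 529.2 kN.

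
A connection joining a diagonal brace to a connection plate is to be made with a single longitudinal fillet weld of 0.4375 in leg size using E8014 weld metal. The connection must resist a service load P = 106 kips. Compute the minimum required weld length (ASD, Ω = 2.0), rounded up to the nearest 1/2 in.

E80XX → F_EXX = 80 ksi.
Throat t_e = 0.707 × 0.4375 = 0.3093 in.
r_n/Ω = (0.6 × 80 × 0.3093) / 2.0 = 7.423 kip/in.
L_req = P / (r_n/Ω) = 106 / 7.423 = 14.28 in total.
Round up → use L = 14.5 in.

L = 14.5 in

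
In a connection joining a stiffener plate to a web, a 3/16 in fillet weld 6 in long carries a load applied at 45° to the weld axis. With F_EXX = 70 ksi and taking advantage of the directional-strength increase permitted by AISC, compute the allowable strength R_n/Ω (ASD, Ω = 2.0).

R_n/Ω ≈ 21.7 kip

t_e = 0.707 × 0.1875 = 0.1326 in; A_we = 0.1326 × 6 = 0.7954 in².
Directional factor: 1.0 + 0.5 sin^1.5(45°) = 1.297.
F_nw = 0.6 × 70 × 1.297 = 54.49 ksi.
R_n/Ω = (54.49 × 0.7954) / 2.0 = 21.67 kip.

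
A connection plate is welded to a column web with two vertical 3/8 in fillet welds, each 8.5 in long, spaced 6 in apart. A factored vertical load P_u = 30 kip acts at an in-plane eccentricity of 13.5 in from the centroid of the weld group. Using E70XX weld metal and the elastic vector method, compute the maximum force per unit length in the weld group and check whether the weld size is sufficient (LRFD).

E70XX → F_EXX = 70 ksi.
Total weld length L_w = 17 in. Treat welds as unit-width lines.
Polar moment about centroid: J = 2[d³/12 + d(b/2)²] = 2[8.5³/12 + 8.5×3²] = 255.4 in³.
Direct shear f_v = P/L_w = 30 / 17 = 1.765 kip/in (vertical).
Torsion M = P·e = 30 × 13.5 = 405 kip·in.
Critical point at (x, y) = (3, 4.25) from centroid. f_tx = M·y/J = 6.741 kip/in; f_ty = M·x/J = 4.758 kip/in.
Resultant f_max = √[f_tx² + (f_v + f_ty)²] = √[6.741² + (1.765 + 4.758)²] = 9.38 kip/in.
Capacity per unit length: φr_n = 0.75 × 0.6 × 70 × (0.707 × 0.375) = 8.351 kip/in.
9.38 > 8.351 → NOT adequate.

f_max ≈ 9.38 kip/in; NOT adequate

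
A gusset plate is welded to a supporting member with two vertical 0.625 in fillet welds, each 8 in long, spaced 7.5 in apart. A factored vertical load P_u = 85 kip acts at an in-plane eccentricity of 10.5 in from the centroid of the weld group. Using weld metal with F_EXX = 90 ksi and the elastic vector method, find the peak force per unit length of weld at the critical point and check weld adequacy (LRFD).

Total weld length L_w = 16 in. Treat welds as unit-width lines.
Polar moment about centroid: J = 2[d³/12 + d(b/2)²] = 2[8³/12 + 8×3.75²] = 310.3 in³.
Direct shear f_v = P/L_w = 85 / 16 = 5.312 kip/in (vertical).
Torsion M = P·e = 85 × 10.5 = 892.5 kip·in.
Critical point at (x, y) = (3.75, 4) from centroid. f_tx = M·y/J = 11.5 kip/in; f_ty = M·x/J = 10.78 kip/in.
Resultant f_max = √[f_tx² + (f_v + f_ty)²] = √[11.5² + (5.312 + 10.78)²] = 19.79 kip/in.
Capacity per unit length: φr_n = 0.75 × 0.6 × 90 × (0.707 × 0.625) = 17.9 kip/in.
19.79 > 17.9 → NOT adequate.

f_max ≈ 19.8 kip/in; NOT adequate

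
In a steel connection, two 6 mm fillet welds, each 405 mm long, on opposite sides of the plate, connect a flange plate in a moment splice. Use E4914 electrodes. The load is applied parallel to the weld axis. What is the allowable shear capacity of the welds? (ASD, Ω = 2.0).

E49XX → F_EXX = 490 MPa.
Effective throat t_e = 0.707 × 6 = 4.242 mm.
Total length L = 810 mm; A_we = 4.242 × 810 = 3436 mm².
F_nw = 0.6 F_EXX = 0.6 × 490 = 294 MPa.
R_n = 294 × 3436 × 10⁻³ = 1010 kN; R_n/Ω = 1010/2.0 = 505.1 kN.

R_n/Ω ≈ 505 kN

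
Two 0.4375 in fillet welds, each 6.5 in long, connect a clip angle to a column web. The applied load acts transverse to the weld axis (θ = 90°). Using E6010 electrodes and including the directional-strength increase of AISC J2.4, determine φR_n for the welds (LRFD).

E60XX → F_EXX = 60 ksi.
t_e = 0.707 × 0.4375 = 0.3093 in; A_we = 0.3093 × 13 = 4.021 in².
Directional factor: 1.0 + 0.5 sin^1.5(90°) = 1.5.
F_nw = 0.6 × 60 × 1.5 = 54 ksi.
φR_n = 0.75 × 54 × 4.021 = 162.9 kip.

φR_n ≈ 163 kip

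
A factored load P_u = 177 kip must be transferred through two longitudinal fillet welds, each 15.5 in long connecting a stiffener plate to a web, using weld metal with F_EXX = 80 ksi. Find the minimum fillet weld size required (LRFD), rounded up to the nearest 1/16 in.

w = 1/4 in

Total weld length L = 31 in.
Required throat t_e = P_u / (φ × 0.6 F_EXX × L) = 177 / (0.75 × 0.6 × 80 × 31) = 0.1586 in.
Required leg w = t_e / 0.707 = 0.2243 in → use 1/4 in.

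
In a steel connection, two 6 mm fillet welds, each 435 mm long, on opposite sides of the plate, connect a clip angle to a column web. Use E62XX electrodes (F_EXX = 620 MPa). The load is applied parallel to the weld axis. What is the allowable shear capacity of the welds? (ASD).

Effective throat t_e = 0.707 × 6 = 4.242 mm.
Total length L = 870 mm; A_we = 4.242 × 870 = 3691 mm².
F_nw = 0.6 F_EXX = 0.6 × 620 = 372 MPa.
R_n = 372 × 3691 × 10⁻³ = 1373 kN; R_n/Ω = 1373/2.0 = 686.4 kN.

R_n/Ω ≈ 686 kN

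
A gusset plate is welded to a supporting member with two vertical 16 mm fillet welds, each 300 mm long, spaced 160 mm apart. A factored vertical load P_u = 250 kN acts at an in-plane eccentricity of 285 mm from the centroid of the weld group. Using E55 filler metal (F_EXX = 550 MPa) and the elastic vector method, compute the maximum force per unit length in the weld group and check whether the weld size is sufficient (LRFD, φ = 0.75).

Total weld length L_w = 600 mm. Treat welds as unit-width lines.
Polar moment about centroid: J = 2[d³/12 + d(b/2)²] = 2[300³/12 + 300×80²] = 8340000 mm³.
Direct shear f_v = P/L_w = 250×10³ / 600 = 416.7 N/mm (vertical).
Torsion M = P·e = 250×10³ × 285 = 71250000 N·mm.
Critical point at (x, y) = (80, 150) from centroid. f_tx = M·y/J = 1281 N/mm; f_ty = M·x/J = 683.5 N/mm.
Resultant f_max = √[f_tx² + (f_v + f_ty)²] = √[1281² + (416.7 + 683.5)²] = 1689 N/mm.
Capacity per unit length: φr_n = 0.75 × 0.6 × 550 × (0.707 × 16) = 2800 N/mm.
1689 ≤ 2800 → adequate.

f_max ≈ 1690 N/mm; adequate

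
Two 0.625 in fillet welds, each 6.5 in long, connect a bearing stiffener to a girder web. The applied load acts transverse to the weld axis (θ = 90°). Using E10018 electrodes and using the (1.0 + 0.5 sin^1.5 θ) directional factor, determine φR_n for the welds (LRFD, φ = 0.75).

E100XX → F_EXX = 100 ksi.
t_e = 0.707 × 0.625 = 0.4419 in; A_we = 0.4419 × 13 = 5.744 in².
Directional factor: 1.0 + 0.5 sin^1.5(90°) = 1.5.
F_nw = 0.6 × 100 × 1.5 = 90 ksi.
φR_n = 0.75 × 90 × 5.744 = 387.7 kip.

φR_n ≈ 388 kip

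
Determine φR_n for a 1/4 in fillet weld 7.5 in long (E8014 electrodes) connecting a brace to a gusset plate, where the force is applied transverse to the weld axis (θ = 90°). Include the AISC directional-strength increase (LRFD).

E80XX → F_EXX = 80 ksi.
t_e = 0.707 × 0.25 = 0.1767 in; A_we = 0.1767 × 7.5 = 1.326 in².
Directional factor: 1.0 + 0.5 sin^1.5(90°) = 1.5.
F_nw = 0.6 × 80 × 1.5 = 72 ksi.
φR_n = 0.75 × 72 × 1.326 = 71.58 kip.

φR_n ≈ 71.6 kip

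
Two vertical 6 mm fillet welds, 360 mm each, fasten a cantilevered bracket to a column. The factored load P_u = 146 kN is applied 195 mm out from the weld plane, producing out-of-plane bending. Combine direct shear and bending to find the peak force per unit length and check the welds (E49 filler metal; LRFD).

E49XX → F_EXX = 490 MPa.
L_w = 2 × 360 = 720 mm; section modulus (unit throat) S = 2 × L²/6 = 43200 mm².
Direct shear f_v = P/L_w = 146×10³/720 = 202.8 N/mm.
Moment M = P × e = 146×10³ × 195 = 28470000 N·mm; bending f_b = M/S = 659 N/mm.
f_max = √(f_v² + f_b²) = √(202.8² + 659²) = 689.5 N/mm.
φr_n = 0.75 × 0.6 × 490 × (0.707 × 6) = 935.4 N/mm → adequate.

f_max ≈ 690 N/mm; adequate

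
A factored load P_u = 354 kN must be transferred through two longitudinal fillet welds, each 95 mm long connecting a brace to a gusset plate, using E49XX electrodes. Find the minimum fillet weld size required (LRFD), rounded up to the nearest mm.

w = 12 mm

E49XX → F_EXX = 490 MPa.
Total weld length L = 190 mm.
Required throat t_e = P_u / (φ × 0.6 F_EXX × L) = 354 / (0.75 × 0.6 × 490 × 190 × 10⁻³) = 8.45 mm.
Required leg w = t_e / 0.707 = 11.95 mm → use 12 mm.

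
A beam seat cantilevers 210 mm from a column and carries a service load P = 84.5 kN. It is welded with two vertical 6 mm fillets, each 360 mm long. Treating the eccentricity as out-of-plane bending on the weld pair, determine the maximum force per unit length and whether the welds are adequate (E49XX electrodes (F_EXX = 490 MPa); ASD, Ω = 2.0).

L_w = 2 × 360 = 720 mm; section modulus (unit throat) S = 2 × L²/6 = 43200 mm².
Direct shear f_v = P/L_w = 84.5×10³/720 = 117.4 N/mm.
Moment M = P × e = 84.5×10³ × 210 = 17745000 N·mm; bending f_b = M/S = 410.8 N/mm.
f_max = √(f_v² + f_b²) = √(117.4² + 410.8²) = 427.2 N/mm.
r_n/Ω = (1/2.0) × 0.6 × 490 × (0.707 × 6) = 623.6 N/mm → adequate.

f_max ≈ 427 N/mm; adequate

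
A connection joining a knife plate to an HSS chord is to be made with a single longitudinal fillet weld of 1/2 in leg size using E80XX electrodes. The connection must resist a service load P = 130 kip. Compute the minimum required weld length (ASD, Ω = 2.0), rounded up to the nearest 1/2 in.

E80XX → F_EXX = 80 ksi.
Throat t_e = 0.707 × 0.5 = 0.3535 in.
r_n/Ω = (0.6 × 80 × 0.3535) / 2.0 = 8.484 kip/in.
L_req = P / (r_n/Ω) = 130 / 8.484 = 15.32 in total.
Round up → use L = 15.5 in.

L = 15.5 in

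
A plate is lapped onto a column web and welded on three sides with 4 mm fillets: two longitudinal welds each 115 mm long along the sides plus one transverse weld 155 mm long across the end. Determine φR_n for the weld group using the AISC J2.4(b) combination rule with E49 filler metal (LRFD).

φR_n ≈ 267 kN

E49XX → F_EXX = 490 MPa.
t_e = 0.707 × 4 = 2.828 mm.
R_nwl = 0.6 × 490 × 2.828 × 230 × 10⁻³ = 191.2 kN (longitudinal, 2 welds).
R_nwt = 0.6 × 490 × 2.828 × 155 × 10⁻³ = 128.9 kN (transverse, base value).
(i) R_nwl + R_nwt = 320.1 kN; (ii) 0.85 R_nwl + 1.5 R_nwt = 355.9 kN.
R_n = max = 355.9 kN [governs: (ii)]; φR_n = 266.9 kN.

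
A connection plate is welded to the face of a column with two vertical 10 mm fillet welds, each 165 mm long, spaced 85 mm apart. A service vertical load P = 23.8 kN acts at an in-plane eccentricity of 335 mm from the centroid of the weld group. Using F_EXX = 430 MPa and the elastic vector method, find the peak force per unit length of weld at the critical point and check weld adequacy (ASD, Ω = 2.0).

Total weld length L_w = 330 mm. Treat welds as unit-width lines.
Polar moment about centroid: J = 2[d³/12 + d(b/2)²] = 2[165³/12 + 165×42.5²] = 1345000 mm³.
Direct shear f_v = P/L_w = 23.8×10³ / 330 = 72.12 N/mm (vertical).
Torsion M = P·e = 23.8×10³ × 335 = 7973000 N·mm.
Critical point at (x, y) = (42.5, 82.5) from centroid. f_tx = M·y/J = 489.1 N/mm; f_ty = M·x/J = 252 N/mm.
Resultant f_max = √[f_tx² + (f_v + f_ty)²] = √[489.1² + (72.12 + 252)²] = 586.8 N/mm.
Capacity per unit length: r_n/Ω = (1/2.0) × 0.6 × 430 × (0.707 × 10) = 912 N/mm.
586.8 ≤ 912 → adequate.

f_max ≈ 587 N/mm; adequate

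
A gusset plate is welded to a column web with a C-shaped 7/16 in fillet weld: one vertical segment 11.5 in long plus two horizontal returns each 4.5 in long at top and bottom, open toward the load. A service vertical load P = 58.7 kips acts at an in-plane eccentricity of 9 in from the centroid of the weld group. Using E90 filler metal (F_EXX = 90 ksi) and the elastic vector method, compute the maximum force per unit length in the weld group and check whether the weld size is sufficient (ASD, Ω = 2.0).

f_max ≈ 9.47 kip/in; NOT adequate

Total weld length L_w = 20.5 in. Treat welds as unit-width lines.
Centroid: x̄ = 2×4.5×2.25 / 20.5 = 0.9878 in from the vertical weld.
Polar moment about centroid: J = I_x + I_y = [11.5³/12 + 2×4.5×5.75²] + [11.5×0.9878² + 2(4.5³/12 + 4.5×1.262²)] = 465 in³.
Direct shear f_v = P/L_w = 58.7 / 20.5 = 2.863 kip/in (vertical).
Torsion M = P·e = 58.7 × 9 = 528.3 kip·in.
Critical point at (x, y) = (3.512, 5.75) from centroid. f_tx = M·y/J = 6.532 kip/in; f_ty = M·x/J = 3.99 kip/in.
Resultant f_max = √[f_tx² + (f_v + f_ty)²] = √[6.532² + (2.863 + 3.99)²] = 9.468 kip/in.
Capacity per unit length: r_n/Ω = (1/2.0) × 0.6 × 90 × (0.707 × 0.4375) = 8.351 kip/in.
9.468 > 8.351 → NOT adequate.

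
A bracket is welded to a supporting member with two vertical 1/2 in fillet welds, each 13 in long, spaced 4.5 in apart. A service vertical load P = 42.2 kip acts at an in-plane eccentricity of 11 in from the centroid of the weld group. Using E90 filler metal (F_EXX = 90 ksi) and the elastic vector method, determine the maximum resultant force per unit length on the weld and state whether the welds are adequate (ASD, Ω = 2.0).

Total weld length L_w = 26 in. Treat welds as unit-width lines.
Polar moment about centroid: J = 2[d³/12 + d(b/2)²] = 2[13³/12 + 13×2.25²] = 497.8 in³.
Direct shear f_v = P/L_w = 42.2 / 26 = 1.623 kip/in (vertical).
Torsion M = P·e = 42.2 × 11 = 464.2 kip·in.
Critical point at (x, y) = (2.25, 6.5) from centroid. f_tx = M·y/J = 6.061 kip/in; f_ty = M·x/J = 2.098 kip/in.
Resultant f_max = √[f_tx² + (f_v + f_ty)²] = √[6.061² + (1.623 + 2.098)²] = 7.113 kip/in.
Capacity per unit length: r_n/Ω = (1/2.0) × 0.6 × 90 × (0.707 × 0.5) = 9.544 kip/in.
7.113 ≤ 9.544 → adequate.

f_max ≈ 7.11 kip/in; adequate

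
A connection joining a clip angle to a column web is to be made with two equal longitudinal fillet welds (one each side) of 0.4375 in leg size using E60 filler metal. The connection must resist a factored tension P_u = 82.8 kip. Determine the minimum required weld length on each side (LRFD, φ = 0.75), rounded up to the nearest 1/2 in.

L = 5 in on each side

E60XX → F_EXX = 60 ksi.
Throat t_e = 0.707 × 0.4375 = 0.3093 in.
φr_n = 0.75 × 0.6 × 60 × 0.3093 = 8.351 kip/in.
L_req = P_u / φr_n = 82.8 / 8.351 = 9.914 in total.
Per side: 9.914 / 2 = 4.957 in.
Round up → use L = 5 in on each side.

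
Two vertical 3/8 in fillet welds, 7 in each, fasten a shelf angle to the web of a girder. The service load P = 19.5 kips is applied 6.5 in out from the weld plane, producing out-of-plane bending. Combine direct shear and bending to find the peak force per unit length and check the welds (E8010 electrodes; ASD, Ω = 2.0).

E80XX → F_EXX = 80 ksi.
L_w = 2 × 7 = 14 in; section modulus (unit throat) S = 2 × L²/6 = 16.33 in².
Direct shear f_v = P/L_w = 19.5/14 = 1.393 kip/in.
Moment M = P × e = 19.5 × 6.5 = 126.75 kip·in; bending f_b = M/S = 7.76 kip/in.
f_max = √(f_v² + f_b²) = √(1.393² + 7.76²) = 7.884 kip/in.
r_n/Ω = (1/2.0) × 0.6 × 80 × (0.707 × 0.375) = 6.363 kip/in → NOT adequate.

f_max ≈ 7.88 kip/in; NOT adequate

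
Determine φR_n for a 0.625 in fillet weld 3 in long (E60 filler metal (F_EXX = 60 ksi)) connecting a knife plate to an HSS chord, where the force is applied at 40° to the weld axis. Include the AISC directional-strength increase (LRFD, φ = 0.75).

φR_n ≈ 45 kips

t_e = 0.707 × 0.625 = 0.4419 in; A_we = 0.4419 × 3 = 1.326 in².
Directional factor: 1.0 + 0.5 sin^1.5(40°) = 1.258.
F_nw = 0.6 × 60 × 1.258 = 45.28 ksi.
φR_n = 0.75 × 45.28 × 1.326 = 45.01 kips.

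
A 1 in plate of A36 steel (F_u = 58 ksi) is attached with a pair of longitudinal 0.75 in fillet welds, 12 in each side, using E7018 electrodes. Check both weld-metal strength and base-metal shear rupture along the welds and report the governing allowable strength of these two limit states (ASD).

E70XX → F_EXX = 70 ksi.
t_e = 0.707 × 0.75 = 0.5302 in; L = 24 in.
Weld metal: R_n/Ω = (1/2.0) × 0.6 × 70 × 0.5302 × 24 = 267.2 kip.
Base metal (shear rupture): R_n/Ω = (1/2.0) × 0.6 × 58 × 1 × 24 = 417.6 kip.
Governing: weld metal.

R_n/Ω ≈ 267 kip (weld metal governs)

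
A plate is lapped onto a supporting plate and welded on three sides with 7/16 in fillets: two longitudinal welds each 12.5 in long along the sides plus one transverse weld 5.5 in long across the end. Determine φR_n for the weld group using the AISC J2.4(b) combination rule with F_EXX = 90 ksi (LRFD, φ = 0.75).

φR_n ≈ 382 kips

t_e = 0.707 × 0.4375 = 0.3093 in.
R_nwl = 0.6 × 90 × 0.3093 × 25 = 417.6 kips (longitudinal, 2 welds).
R_nwt = 0.6 × 90 × 0.3093 × 5.5 = 91.87 kips (transverse, base value).
(i) R_nwl + R_nwt = 509.4 kips; (ii) 0.85 R_nwl + 1.5 R_nwt = 492.7 kips.
R_n = max = 509.4 kips [governs: (i)]; φR_n = 382.1 kips.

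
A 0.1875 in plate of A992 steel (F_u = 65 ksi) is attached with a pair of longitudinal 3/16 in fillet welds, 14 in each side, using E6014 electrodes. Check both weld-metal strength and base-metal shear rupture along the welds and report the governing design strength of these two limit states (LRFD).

E60XX → F_EXX = 60 ksi.
t_e = 0.707 × 0.1875 = 0.1326 in; L = 28 in.
Weld metal: φR_n = 0.75 × 0.6 × 60 × 0.1326 × 28 = 100.2 kip.
Base metal (shear rupture): φR_n = 0.75 × 0.6 × 65 × 0.1875 × 28 = 153.6 kip.
Governing: weld metal.

φR_n ≈ 100 kip (weld metal governs)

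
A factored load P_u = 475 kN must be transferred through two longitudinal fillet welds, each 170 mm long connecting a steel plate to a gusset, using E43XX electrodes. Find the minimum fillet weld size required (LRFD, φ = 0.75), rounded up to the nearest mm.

w = 11 mm

E43XX → F_EXX = 430 MPa.
Total weld length L = 340 mm.
Required throat t_e = P_u / (φ × 0.6 F_EXX × L) = 475 / (0.75 × 0.6 × 430 × 340 × 10⁻³) = 7.22 mm.
Required leg w = t_e / 0.707 = 10.21 mm → use 11 mm.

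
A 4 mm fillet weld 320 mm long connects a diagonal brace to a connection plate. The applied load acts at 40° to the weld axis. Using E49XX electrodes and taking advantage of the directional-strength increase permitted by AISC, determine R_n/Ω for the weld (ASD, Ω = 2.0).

E49XX → F_EXX = 490 MPa.
t_e = 0.707 × 4 = 2.828 mm; A_we = 2.828 × 320 = 905 mm².
Directional factor: 1.0 + 0.5 sin^1.5(40°) = 1.258.
F_nw = 0.6 × 490 × 1.258 = 369.8 MPa.
R_n/Ω = (369.8 × 905) / 2.0 × 10⁻³ = 167.3 kN.

R_n/Ω ≈ 167 kN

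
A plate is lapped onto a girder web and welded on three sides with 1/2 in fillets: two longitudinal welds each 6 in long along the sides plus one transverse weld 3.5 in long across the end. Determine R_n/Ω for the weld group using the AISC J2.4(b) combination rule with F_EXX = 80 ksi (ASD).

R_n/Ω ≈ 132 kips

t_e = 0.707 × 0.5 = 0.3535 in.
R_nwl = 0.6 × 80 × 0.3535 × 12 = 203.6 kips (longitudinal, 2 welds).
R_nwt = 0.6 × 80 × 0.3535 × 3.5 = 59.39 kips (transverse, base value).
(i) R_nwl + R_nwt = 263 kips; (ii) 0.85 R_nwl + 1.5 R_nwt = 262.2 kips.
R_n = max = 263 kips [governs: (i)]; R_n/Ω = 131.5 kips.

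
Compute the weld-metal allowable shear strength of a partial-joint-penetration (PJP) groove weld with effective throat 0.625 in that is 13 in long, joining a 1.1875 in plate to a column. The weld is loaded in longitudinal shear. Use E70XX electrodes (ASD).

E70XX → F_EXX = 70 ksi.
Effective throat (given) t_e = 0.625 in.
A_we = 0.625 × 13 = 8.125 in².
F_nw = 0.6 F_EXX = 42 ksi.
R_n/Ω = (42 × 8.125) / 2.0 = 170.6 kips.

R_n/Ω ≈ 171 kips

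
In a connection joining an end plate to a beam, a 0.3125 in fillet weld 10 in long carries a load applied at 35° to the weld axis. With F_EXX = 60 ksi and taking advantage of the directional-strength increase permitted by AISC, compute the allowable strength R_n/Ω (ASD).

R_n/Ω ≈ 48.4 kips

t_e = 0.707 × 0.3125 = 0.2209 in; A_we = 0.2209 × 10 = 2.209 in².
Directional factor: 1.0 + 0.5 sin^1.5(35°) = 1.217.
F_nw = 0.6 × 60 × 1.217 = 43.82 ksi.
R_n/Ω = (43.82 × 2.209) / 2.0 = 48.41 kips.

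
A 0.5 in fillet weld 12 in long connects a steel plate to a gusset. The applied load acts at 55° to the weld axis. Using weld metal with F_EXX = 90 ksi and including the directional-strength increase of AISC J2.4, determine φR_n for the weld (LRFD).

φR_n ≈ 235 kips

t_e = 0.707 × 0.5 = 0.3535 in; A_we = 0.3535 × 12 = 4.242 in².
Directional factor: 1.0 + 0.5 sin^1.5(55°) = 1.371.
F_nw = 0.6 × 90 × 1.371 = 74.02 ksi.
φR_n = 0.75 × 74.02 × 4.242 = 235.5 kips.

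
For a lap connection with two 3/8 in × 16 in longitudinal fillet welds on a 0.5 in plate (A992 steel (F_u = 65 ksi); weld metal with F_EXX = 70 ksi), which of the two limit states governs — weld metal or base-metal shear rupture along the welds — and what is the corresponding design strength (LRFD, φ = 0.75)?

φR_n ≈ 267 kips (weld metal governs)

t_e = 0.707 × 0.375 = 0.2651 in; L = 32 in.
Weld metal: φR_n = 0.75 × 0.6 × 70 × 0.2651 × 32 = 267.2 kips.
Base metal (shear rupture): φR_n = 0.75 × 0.6 × 65 × 0.5 × 32 = 468 kips.
Governing: weld metal.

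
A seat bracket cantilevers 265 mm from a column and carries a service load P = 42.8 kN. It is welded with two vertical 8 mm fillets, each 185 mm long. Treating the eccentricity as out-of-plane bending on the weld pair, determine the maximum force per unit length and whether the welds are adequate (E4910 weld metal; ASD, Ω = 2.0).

E49XX → F_EXX = 490 MPa.
L_w = 2 × 185 = 370 mm; section modulus (unit throat) S = 2 × L²/6 = 11410 mm².
Direct shear f_v = P/L_w = 42.8×10³/370 = 115.7 N/mm.
Moment M = P × e = 42.8×10³ × 265 = 11342000 N·mm; bending f_b = M/S = 994.2 N/mm.
f_max = √(f_v² + f_b²) = √(115.7² + 994.2²) = 1001 N/mm.
r_n/Ω = (1/2.0) × 0.6 × 490 × (0.707 × 8) = 831.4 N/mm → NOT adequate.

f_max ≈ 1000 N/mm; NOT adequate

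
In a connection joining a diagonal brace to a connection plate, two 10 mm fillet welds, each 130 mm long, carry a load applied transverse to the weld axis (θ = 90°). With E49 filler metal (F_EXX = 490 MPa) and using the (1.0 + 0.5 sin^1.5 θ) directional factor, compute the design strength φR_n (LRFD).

φR_n ≈ 608 kN

t_e = 0.707 × 10 = 7.07 mm; A_we = 7.07 × 260 = 1838 mm².
Directional factor: 1.0 + 0.5 sin^1.5(90°) = 1.5.
F_nw = 0.6 × 490 × 1.5 = 441 MPa.
φR_n = 0.75 × 441 × 1838 × 10⁻³ = 608 kN.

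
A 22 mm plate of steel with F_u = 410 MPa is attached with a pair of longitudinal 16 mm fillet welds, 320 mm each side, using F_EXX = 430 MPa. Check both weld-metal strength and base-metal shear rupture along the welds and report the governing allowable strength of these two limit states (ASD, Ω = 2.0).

R_n/Ω ≈ 934 kN (weld metal governs)

t_e = 0.707 × 16 = 11.31 mm; L = 640 mm.
Weld metal: R_n/Ω = (1/2.0) × 0.6 × 430 × 11.31 × 640 × 10⁻³ = 933.9 kN.
Base metal (shear rupture): R_n/Ω = (1/2.0) × 0.6 × 410 × 22 × 640 × 10⁻³ = 1732 kN.
Governing: weld metal.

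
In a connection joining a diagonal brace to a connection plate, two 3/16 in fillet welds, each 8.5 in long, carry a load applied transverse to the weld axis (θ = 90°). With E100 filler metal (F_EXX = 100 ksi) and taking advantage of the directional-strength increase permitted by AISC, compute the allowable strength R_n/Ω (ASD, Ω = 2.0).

R_n/Ω ≈ 101 kips

t_e = 0.707 × 0.1875 = 0.1326 in; A_we = 0.1326 × 17 = 2.254 in².
Directional factor: 1.0 + 0.5 sin^1.5(90°) = 1.5.
F_nw = 0.6 × 100 × 1.5 = 90 ksi.
R_n/Ω = (90 × 2.254) / 2.0 = 101.4 kips.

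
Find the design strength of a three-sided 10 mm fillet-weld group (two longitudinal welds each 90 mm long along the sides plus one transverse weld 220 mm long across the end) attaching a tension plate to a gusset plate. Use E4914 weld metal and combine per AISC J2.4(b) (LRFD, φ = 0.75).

φR_n ≈ 753 kN

E49XX → F_EXX = 490 MPa.
t_e = 0.707 × 10 = 7.07 mm.
R_nwl = 0.6 × 490 × 7.07 × 180 × 10⁻³ = 374.1 kN (longitudinal, 2 welds).
R_nwt = 0.6 × 490 × 7.07 × 220 × 10⁻³ = 457.3 kN (transverse, base value).
(i) R_nwl + R_nwt = 831.4 kN; (ii) 0.85 R_nwl + 1.5 R_nwt = 1004 kN.
R_n = max = 1004 kN [governs: (ii)]; φR_n = 753 kN.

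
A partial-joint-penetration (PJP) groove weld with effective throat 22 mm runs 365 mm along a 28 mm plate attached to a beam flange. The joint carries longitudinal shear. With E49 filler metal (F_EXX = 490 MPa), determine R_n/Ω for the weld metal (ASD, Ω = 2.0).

Effective throat (given) t_e = 22 mm.
A_we = 22 × 365 = 8030 mm².
F_nw = 0.6 F_EXX = 294 MPa.
R_n/Ω = (294 × 8030) / 2.0 × 10⁻³ = 1180 kN.

R_n/Ω ≈ 1180 kN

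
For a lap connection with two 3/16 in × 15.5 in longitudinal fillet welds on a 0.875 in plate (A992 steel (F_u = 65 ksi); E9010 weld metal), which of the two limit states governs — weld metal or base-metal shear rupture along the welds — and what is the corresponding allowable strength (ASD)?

R_n/Ω ≈ 111 kip (weld metal governs)

E90XX → F_EXX = 90 ksi.
t_e = 0.707 × 0.1875 = 0.1326 in; L = 31 in.
Weld metal: R_n/Ω = (1/2.0) × 0.6 × 90 × 0.1326 × 31 = 111 kip.
Base metal (shear rupture): R_n/Ω = (1/2.0) × 0.6 × 65 × 0.875 × 31 = 528.9 kip.
Governing: weld metal.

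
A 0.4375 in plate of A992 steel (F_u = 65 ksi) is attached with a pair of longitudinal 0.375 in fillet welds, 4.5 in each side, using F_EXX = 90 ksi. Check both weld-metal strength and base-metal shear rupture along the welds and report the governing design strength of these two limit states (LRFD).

φR_n ≈ 96.6 kip (weld metal governs)

t_e = 0.707 × 0.375 = 0.2651 in; L = 9 in.
Weld metal: φR_n = 0.75 × 0.6 × 90 × 0.2651 × 9 = 96.64 kip.
Base metal (shear rupture): φR_n = 0.75 × 0.6 × 65 × 0.4375 × 9 = 115.2 kip.
Governing: weld metal.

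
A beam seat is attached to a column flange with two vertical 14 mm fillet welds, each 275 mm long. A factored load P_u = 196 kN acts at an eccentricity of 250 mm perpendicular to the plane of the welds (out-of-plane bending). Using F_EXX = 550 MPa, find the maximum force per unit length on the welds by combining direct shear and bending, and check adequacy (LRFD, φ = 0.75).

f_max ≈ 1980 N/mm; adequate

L_w = 2 × 275 = 550 mm; section modulus (unit throat) S = 2 × L²/6 = 25210 mm².
Direct shear f_v = P/L_w = 196×10³/550 = 356.4 N/mm.
Moment M = P × e = 196×10³ × 250 = 49000000 N·mm; bending f_b = M/S = 1944 N/mm.
f_max = √(f_v² + f_b²) = √(356.4² + 1944²) = 1976 N/mm.
φr_n = 0.75 × 0.6 × 550 × (0.707 × 14) = 2450 N/mm → adequate.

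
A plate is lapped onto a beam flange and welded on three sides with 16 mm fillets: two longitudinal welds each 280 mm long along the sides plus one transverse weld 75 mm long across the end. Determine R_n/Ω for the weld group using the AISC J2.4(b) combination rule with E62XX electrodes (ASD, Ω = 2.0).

E62XX → F_EXX = 620 MPa.
t_e = 0.707 × 16 = 11.31 mm.
R_nwl = 0.6 × 620 × 11.31 × 560 × 10⁻³ = 2357 kN (longitudinal, 2 welds).
R_nwt = 0.6 × 620 × 11.31 × 75 × 10⁻³ = 315.6 kN (transverse, base value).
(i) R_nwl + R_nwt = 2672 kN; (ii) 0.85 R_nwl + 1.5 R_nwt = 2476 kN.
R_n = max = 2672 kN [governs: (i)]; R_n/Ω = 1336 kN.

R_n/Ω ≈ 1340 kN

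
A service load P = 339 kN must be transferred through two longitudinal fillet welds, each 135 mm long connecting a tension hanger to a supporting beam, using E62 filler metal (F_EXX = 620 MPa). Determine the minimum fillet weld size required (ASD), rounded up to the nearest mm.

Total weld length L = 270 mm.
Required throat t_e = P × Ω / (0.6 F_EXX × L) = 339 × 2.0 / (0.6 × 620 × 270 × 10⁻³) = 6.75 mm.
Required leg w = t_e / 0.707 = 9.548 mm → use 10 mm.

w = 10 mm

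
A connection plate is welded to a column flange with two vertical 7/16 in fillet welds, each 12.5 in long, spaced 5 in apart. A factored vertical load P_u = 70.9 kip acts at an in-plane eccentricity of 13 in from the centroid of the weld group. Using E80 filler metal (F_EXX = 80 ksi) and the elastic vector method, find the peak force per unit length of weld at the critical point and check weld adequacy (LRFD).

Total weld length L_w = 25 in. Treat welds as unit-width lines.
Polar moment about centroid: J = 2[d³/12 + d(b/2)²] = 2[12.5³/12 + 12.5×2.5²] = 481.8 in³.
Direct shear f_v = P/L_w = 70.9 / 25 = 2.836 kip/in (vertical).
Torsion M = P·e = 70.9 × 13 = 921.7 kip·in.
Critical point at (x, y) = (2.5, 6.25) from centroid. f_tx = M·y/J = 11.96 kip/in; f_ty = M·x/J = 4.783 kip/in.
Resultant f_max = √[f_tx² + (f_v + f_ty)²] = √[11.96² + (2.836 + 4.783)²] = 14.18 kip/in.
Capacity per unit length: φr_n = 0.75 × 0.6 × 80 × (0.707 × 0.4375) = 11.14 kip/in.
14.18 > 11.14 → NOT adequate.

f_max ≈ 14.2 kip/in; NOT adequate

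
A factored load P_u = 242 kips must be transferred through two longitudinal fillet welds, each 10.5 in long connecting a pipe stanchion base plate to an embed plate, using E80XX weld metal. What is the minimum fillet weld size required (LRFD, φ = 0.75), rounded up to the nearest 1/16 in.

w = 1/2 in

E80XX → F_EXX = 80 ksi.
Total weld length L = 21 in.
Required throat t_e = P_u / (φ × 0.6 F_EXX × L) = 242 / (0.75 × 0.6 × 80 × 21) = 0.3201 in.
Required leg w = t_e / 0.707 = 0.4528 in → use 1/2 in.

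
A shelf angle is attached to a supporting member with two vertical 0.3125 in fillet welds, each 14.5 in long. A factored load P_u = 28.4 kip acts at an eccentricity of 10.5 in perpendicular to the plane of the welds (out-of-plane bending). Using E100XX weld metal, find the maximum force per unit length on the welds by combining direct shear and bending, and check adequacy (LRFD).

f_max ≈ 4.37 kip/in; adequate

E100XX → F_EXX = 100 ksi.
L_w = 2 × 14.5 = 29 in; section modulus (unit throat) S = 2 × L²/6 = 70.08 in².
Direct shear f_v = P/L_w = 28.4/29 = 0.9793 kip/in.
Moment M = P × e = 28.4 × 10.5 = 298.2 kip·in; bending f_b = M/S = 4.255 kip/in.
f_max = √(f_v² + f_b²) = √(0.9793² + 4.255²) = 4.366 kip/in.
φr_n = 0.75 × 0.6 × 100 × (0.707 × 0.3125) = 9.942 kip/in → adequate.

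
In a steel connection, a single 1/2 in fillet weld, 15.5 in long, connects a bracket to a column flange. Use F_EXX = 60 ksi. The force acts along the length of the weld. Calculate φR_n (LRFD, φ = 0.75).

Effective throat t_e = 0.707 × 0.5 = 0.3535 in.
Total length L = 15.5 in; A_we = 0.3535 × 15.5 = 5.479 in².
F_nw = 0.6 F_EXX = 0.6 × 60 = 36 ksi.
φR_n = 0.75 × 36 × 5.479 = 147.9 kips.

φR_n ≈ 148 kips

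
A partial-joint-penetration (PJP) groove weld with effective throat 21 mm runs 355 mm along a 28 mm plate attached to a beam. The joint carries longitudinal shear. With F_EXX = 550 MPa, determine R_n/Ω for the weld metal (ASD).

Effective throat (given) t_e = 21 mm.
A_we = 21 × 355 = 7455 mm².
F_nw = 0.6 F_EXX = 330 MPa.
R_n/Ω = (330 × 7455) / 2.0 × 10⁻³ = 1230 kN.

R_n/Ω ≈ 1230 kN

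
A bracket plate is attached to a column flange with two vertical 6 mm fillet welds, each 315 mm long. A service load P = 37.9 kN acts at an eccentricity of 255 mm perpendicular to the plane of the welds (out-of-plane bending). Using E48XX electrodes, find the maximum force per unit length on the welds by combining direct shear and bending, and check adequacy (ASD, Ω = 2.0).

f_max ≈ 298 N/mm; adequate

E48XX → F_EXX = 480 MPa.
L_w = 2 × 315 = 630 mm; section modulus (unit throat) S = 2 × L²/6 = 33080 mm².
Direct shear f_v = P/L_w = 37.9×10³/630 = 60.16 N/mm.
Moment M = P × e = 37.9×10³ × 255 = 9664500 N·mm; bending f_b = M/S = 292.2 N/mm.
f_max = √(f_v² + f_b²) = √(60.16² + 292.2²) = 298.3 N/mm.
r_n/Ω = (1/2.0) × 0.6 × 480 × (0.707 × 6) = 610.8 N/mm → adequate.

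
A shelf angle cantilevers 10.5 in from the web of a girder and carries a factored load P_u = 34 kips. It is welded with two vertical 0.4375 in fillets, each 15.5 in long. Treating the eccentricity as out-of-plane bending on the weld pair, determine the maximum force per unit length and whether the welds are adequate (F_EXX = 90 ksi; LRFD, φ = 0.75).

f_max ≈ 4.59 kip/in; adequate

L_w = 2 × 15.5 = 31 in; section modulus (unit throat) S = 2 × L²/6 = 80.08 in².
Direct shear f_v = P/L_w = 34/31 = 1.097 kip/in.
Moment M = P × e = 34 × 10.5 = 357 kip·in; bending f_b = M/S = 4.458 kip/in.
f_max = √(f_v² + f_b²) = √(1.097² + 4.458²) = 4.591 kip/in.
φr_n = 0.75 × 0.6 × 90 × (0.707 × 0.4375) = 12.53 kip/in → adequate.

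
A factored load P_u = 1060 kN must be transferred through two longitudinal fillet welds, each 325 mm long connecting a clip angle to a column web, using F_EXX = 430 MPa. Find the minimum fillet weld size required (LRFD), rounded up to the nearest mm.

w = 12 mm

Total weld length L = 650 mm.
Required throat t_e = P_u / (φ × 0.6 F_EXX × L) = 1060 / (0.75 × 0.6 × 430 × 650 × 10⁻³) = 8.428 mm.
Required leg w = t_e / 0.707 = 11.92 mm → use 12 mm.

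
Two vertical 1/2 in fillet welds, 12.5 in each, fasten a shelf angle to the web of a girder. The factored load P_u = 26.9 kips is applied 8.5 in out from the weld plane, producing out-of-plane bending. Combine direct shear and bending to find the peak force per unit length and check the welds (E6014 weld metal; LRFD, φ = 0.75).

E60XX → F_EXX = 60 ksi.
L_w = 2 × 12.5 = 25 in; section modulus (unit throat) S = 2 × L²/6 = 52.08 in².
Direct shear f_v = P/L_w = 26.9/25 = 1.076 kip/in.
Moment M = P × e = 26.9 × 8.5 = 228.65 kip·in; bending f_b = M/S = 4.39 kip/in.
f_max = √(f_v² + f_b²) = √(1.076² + 4.39²) = 4.52 kip/in.
φr_n = 0.75 × 0.6 × 60 × (0.707 × 0.5) = 9.544 kip/in → adequate.

f_max ≈ 4.52 kip/in; adequate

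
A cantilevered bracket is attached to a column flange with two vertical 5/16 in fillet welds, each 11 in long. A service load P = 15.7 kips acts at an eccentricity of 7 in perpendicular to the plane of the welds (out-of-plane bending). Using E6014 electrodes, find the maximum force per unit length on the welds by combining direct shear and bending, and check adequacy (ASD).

f_max ≈ 2.82 kip/in; adequate

E60XX → F_EXX = 60 ksi.
L_w = 2 × 11 = 22 in; section modulus (unit throat) S = 2 × L²/6 = 40.33 in².
Direct shear f_v = P/L_w = 15.7/22 = 0.7136 kip/in.
Moment M = P × e = 15.7 × 7 = 109.9 kip·in; bending f_b = M/S = 2.725 kip/in.
f_max = √(f_v² + f_b²) = √(0.7136² + 2.725²) = 2.817 kip/in.
r_n/Ω = (1/2.0) × 0.6 × 60 × (0.707 × 0.3125) = 3.977 kip/in → adequate.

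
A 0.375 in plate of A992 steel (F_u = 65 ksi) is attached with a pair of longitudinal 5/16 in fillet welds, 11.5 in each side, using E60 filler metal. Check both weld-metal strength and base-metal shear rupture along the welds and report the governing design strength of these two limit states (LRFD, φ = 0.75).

E60XX → F_EXX = 60 ksi.
t_e = 0.707 × 0.3125 = 0.2209 in; L = 23 in.
Weld metal: φR_n = 0.75 × 0.6 × 60 × 0.2209 × 23 = 137.2 kips.
Base metal (shear rupture): φR_n = 0.75 × 0.6 × 65 × 0.375 × 23 = 252.3 kips.
Governing: weld metal.

φR_n ≈ 137 kips (weld metal governs)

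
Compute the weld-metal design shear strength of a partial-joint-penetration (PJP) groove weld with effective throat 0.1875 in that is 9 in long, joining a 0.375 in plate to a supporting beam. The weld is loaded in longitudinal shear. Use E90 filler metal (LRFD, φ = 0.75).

φR_n ≈ 68.3 kip

E90XX → F_EXX = 90 ksi.
Effective throat (given) t_e = 0.1875 in.
A_we = 0.1875 × 9 = 1.688 in².
F_nw = 0.6 F_EXX = 54 ksi.
φR_n = 0.75 × 54 × 1.688 = 68.34 kip.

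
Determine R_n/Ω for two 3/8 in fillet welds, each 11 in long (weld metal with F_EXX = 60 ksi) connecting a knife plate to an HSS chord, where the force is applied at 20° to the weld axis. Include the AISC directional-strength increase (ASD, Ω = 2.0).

R_n/Ω ≈ 115 kips

t_e = 0.707 × 0.375 = 0.2651 in; A_we = 0.2651 × 22 = 5.833 in².
Directional factor: 1.0 + 0.5 sin^1.5(20°) = 1.1.
F_nw = 0.6 × 60 × 1.1 = 39.6 ksi.
R_n/Ω = (39.6 × 5.833) / 2.0 = 115.5 kips.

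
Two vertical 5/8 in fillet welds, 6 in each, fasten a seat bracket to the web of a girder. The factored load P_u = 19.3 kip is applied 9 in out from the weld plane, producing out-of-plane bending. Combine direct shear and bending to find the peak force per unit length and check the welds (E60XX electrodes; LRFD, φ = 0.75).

E60XX → F_EXX = 60 ksi.
L_w = 2 × 6 = 12 in; section modulus (unit throat) S = 2 × L²/6 = 12 in².
Direct shear f_v = P/L_w = 19.3/12 = 1.608 kip/in.
Moment M = P × e = 19.3 × 9 = 173.7 kip·in; bending f_b = M/S = 14.48 kip/in.
f_max = √(f_v² + f_b²) = √(1.608² + 14.48²) = 14.56 kip/in.
φr_n = 0.75 × 0.6 × 60 × (0.707 × 0.625) = 11.93 kip/in → NOT adequate.

f_max ≈ 14.6 kip/in; NOT adequate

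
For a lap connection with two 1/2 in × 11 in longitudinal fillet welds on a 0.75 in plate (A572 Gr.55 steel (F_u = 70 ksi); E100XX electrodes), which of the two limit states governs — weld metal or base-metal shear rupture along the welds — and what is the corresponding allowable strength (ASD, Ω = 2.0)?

R_n/Ω ≈ 233 kip (weld metal governs)

E100XX → F_EXX = 100 ksi.
t_e = 0.707 × 0.5 = 0.3535 in; L = 22 in.
Weld metal: R_n/Ω = (1/2.0) × 0.6 × 100 × 0.3535 × 22 = 233.3 kip.
Base metal (shear rupture): R_n/Ω = (1/2.0) × 0.6 × 70 × 0.75 × 22 = 346.5 kip.
Governing: weld metal.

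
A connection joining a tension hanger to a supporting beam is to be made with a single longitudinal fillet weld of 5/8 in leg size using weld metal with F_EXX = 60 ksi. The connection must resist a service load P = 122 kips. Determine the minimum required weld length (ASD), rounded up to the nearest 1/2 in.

Throat t_e = 0.707 × 0.625 = 0.4419 in.
r_n/Ω = (0.6 × 60 × 0.4419) / 2.0 = 7.954 kip/in.
L_req = P / (r_n/Ω) = 122 / 7.954 = 15.34 in total.
Round up → use L = 15.5 in.

L = 15.5 in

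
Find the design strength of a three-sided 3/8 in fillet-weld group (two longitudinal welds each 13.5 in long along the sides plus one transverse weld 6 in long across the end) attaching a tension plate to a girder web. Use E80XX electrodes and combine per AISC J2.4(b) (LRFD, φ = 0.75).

E80XX → F_EXX = 80 ksi.
t_e = 0.707 × 0.375 = 0.2651 in.
R_nwl = 0.6 × 80 × 0.2651 × 27 = 343.6 kips (longitudinal, 2 welds).
R_nwt = 0.6 × 80 × 0.2651 × 6 = 76.36 kips (transverse, base value).
(i) R_nwl + R_nwt = 420 kips; (ii) 0.85 R_nwl + 1.5 R_nwt = 406.6 kips.
R_n = max = 420 kips [governs: (i)]; φR_n = 315 kips.

φR_n ≈ 315 kips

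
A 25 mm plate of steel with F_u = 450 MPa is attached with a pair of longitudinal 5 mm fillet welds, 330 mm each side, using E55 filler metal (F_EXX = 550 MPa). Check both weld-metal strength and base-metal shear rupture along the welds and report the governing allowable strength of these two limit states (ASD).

R_n/Ω ≈ 385 kN (weld metal governs)

t_e = 0.707 × 5 = 3.535 mm; L = 660 mm.
Weld metal: R_n/Ω = (1/2.0) × 0.6 × 550 × 3.535 × 660 × 10⁻³ = 385 kN.
Base metal (shear rupture): R_n/Ω = (1/2.0) × 0.6 × 450 × 25 × 660 × 10⁻³ = 2228 kN.
Governing: weld metal.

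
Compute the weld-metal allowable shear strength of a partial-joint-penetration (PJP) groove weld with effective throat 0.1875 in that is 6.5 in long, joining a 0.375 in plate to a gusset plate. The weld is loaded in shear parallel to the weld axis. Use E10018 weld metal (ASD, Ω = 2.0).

E100XX → F_EXX = 100 ksi.
Effective throat (given) t_e = 0.1875 in.
A_we = 0.1875 × 6.5 = 1.219 in².
F_nw = 0.6 F_EXX = 60 ksi.
R_n/Ω = (60 × 1.219) / 2.0 = 36.56 kips.

R_n/Ω ≈ 36.6 kips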